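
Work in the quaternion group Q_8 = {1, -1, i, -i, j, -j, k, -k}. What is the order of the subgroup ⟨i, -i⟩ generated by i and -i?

4

|⟨i⟩| = 4 and |⟨-i⟩| = 4, so |H| is a multiple of lcm(4, 4) = 4 and divides |G| = 8.
Closing under the operation: H = {1, -1, i, -i}, so |H| = 4.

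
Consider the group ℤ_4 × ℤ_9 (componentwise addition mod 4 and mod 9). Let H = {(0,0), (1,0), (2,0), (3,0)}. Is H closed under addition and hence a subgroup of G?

Yes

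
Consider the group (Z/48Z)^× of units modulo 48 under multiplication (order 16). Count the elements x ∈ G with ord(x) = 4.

8

The elements of order 4 are: 5, 11, 13, 19, 29, 35, 37, 43.
That's 8.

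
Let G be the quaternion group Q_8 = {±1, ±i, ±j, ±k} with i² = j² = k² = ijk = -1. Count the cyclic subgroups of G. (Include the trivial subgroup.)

5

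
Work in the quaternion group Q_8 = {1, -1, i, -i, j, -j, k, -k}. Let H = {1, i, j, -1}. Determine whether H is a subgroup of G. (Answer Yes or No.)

No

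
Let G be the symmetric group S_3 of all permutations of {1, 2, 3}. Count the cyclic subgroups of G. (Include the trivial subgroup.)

Each element a generates a cyclic subgroup ⟨a⟩; distinct elements may generate the same one (a cyclic group of order d has φ(d) generators).
Cyclic subgroups by order — order 1: 1; order 2: 3; order 3: 1.
Total: 5.

5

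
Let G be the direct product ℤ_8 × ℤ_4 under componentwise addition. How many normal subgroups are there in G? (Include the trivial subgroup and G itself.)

22

G is abelian, so every subgroup is normal.
G has 22 subgroups in total, hence 22 normal subgroups.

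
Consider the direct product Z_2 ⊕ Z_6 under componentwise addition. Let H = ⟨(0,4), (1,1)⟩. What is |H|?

6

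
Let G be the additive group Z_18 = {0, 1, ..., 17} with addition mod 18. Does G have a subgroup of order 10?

No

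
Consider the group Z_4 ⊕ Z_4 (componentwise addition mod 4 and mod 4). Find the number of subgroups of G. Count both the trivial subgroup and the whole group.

|G| = 16, so by Lagrange every subgroup order divides 16. Divisors: 1, 2, 4, 8, 16.
Subgroups by order — order 1: 1; order 2: 3; order 4: 7; order 8: 3; order 16: 1.
Total: 1 + 3 + 7 + 3 + 1 = 15.

15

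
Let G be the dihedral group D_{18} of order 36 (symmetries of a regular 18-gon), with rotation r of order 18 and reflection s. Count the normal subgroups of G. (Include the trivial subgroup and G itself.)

G has 45 subgroups. Checking conjugation-invariance by order — order 1: 1/1 normal; order 2: 1/19 normal; order 3: 1/1 normal; order 4: 0/9 normal; order 6: 1/7 normal; order 9: 1/1 normal; order 12: 0/3 normal; order 18: 3/3 normal; order 36: 1/1 normal.
Total normal subgroups: 9.

9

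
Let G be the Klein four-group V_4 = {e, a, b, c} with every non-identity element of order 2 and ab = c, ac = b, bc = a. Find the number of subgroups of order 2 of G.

|G| = 4 and 2 | 4, so subgroups of order 2 are possible by Lagrange.
The subgroups of order 2 are: {e, a}; {e, b}; {e, c}.
So G has 3 subgroups of order 2.

3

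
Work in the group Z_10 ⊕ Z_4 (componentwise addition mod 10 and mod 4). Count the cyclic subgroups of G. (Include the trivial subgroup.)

12

Group the elements of G by the cyclic subgroup they generate; each cyclic subgroup of order d accounts for φ(d) elements.
Cyclic subgroups by order — order 1: 1; order 2: 3; order 4: 2; order 5: 1; order 10: 3; order 20: 2.
Total: 12.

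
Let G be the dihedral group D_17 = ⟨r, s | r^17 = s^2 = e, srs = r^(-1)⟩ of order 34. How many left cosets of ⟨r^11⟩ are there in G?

|⟨r^11⟩| = 17 and |G| = 34.
By Lagrange, [G : H] = |G|/|H| = 34/17 = 2.

2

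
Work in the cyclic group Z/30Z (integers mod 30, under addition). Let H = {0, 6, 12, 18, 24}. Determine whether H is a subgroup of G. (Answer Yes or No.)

|H| = 5 divides |G| = 30, consistent with Lagrange.
H contains the identity, every element's inverse is in H, and H is closed under +: it is a subgroup.
In fact H = ⟨18⟩.

Yes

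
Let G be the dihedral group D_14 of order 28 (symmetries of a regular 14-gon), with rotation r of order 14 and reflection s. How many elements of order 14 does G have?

6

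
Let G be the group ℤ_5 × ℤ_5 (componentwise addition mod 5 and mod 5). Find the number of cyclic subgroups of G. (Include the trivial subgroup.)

A cyclic subgroup of order d is generated by each of its φ(d) elements of order d, so the cyclic subgroups of order d number (#elements of order d)/φ(d).
Cyclic subgroups by order — order 1: 1; order 5: 6.
Total: 7.

7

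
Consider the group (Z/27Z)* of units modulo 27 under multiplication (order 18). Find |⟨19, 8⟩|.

|⟨19⟩| = 3 and |⟨8⟩| = 6, so |H| is a multiple of lcm(3, 6) = 6 and divides |G| = 18.
Closing under the operation: H = {1, 8, 10, 17, 19, 26}, so |H| = 6.

6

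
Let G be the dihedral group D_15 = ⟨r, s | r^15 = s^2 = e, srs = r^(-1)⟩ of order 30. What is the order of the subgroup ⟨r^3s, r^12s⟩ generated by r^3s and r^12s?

10

|⟨r^3s⟩| = 2 and |⟨r^12s⟩| = 2, so |H| is a multiple of lcm(2, 2) = 2 and divides |G| = 30.
Closing under the operation: H = {e, r^3, r^6, r^9, r^12, s, r^3s, r^6s, r^9s, r^12s}, so |H| = 10.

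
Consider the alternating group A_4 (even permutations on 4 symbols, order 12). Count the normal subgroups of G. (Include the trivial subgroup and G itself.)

G has 10 subgroups. Checking conjugation-invariance by order — order 1: 1/1 normal; order 2: 0/3 normal; order 3: 0/4 normal; order 4: 1/1 normal; order 12: 1/1 normal.
Total normal subgroups: 3.

3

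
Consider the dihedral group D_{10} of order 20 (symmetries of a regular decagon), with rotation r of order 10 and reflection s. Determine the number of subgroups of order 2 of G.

11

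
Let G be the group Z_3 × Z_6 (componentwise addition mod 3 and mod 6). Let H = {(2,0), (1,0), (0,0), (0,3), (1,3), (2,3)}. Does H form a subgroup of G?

|H| = 6 divides |G| = 18, consistent with Lagrange.
H contains the identity, every element's inverse is in H, and H is closed under +: it is a subgroup.
In fact H = ⟨(2,3)⟩.

Yes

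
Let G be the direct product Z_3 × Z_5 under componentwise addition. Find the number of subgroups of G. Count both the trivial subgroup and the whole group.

|G| = 15, so by Lagrange every subgroup order divides 15. Divisors: 1, 3, 5, 15.
Subgroups by order — order 1: 1; order 3: 1; order 5: 1; order 15: 1.
Total: 1 + 1 + 1 + 1 = 4.

4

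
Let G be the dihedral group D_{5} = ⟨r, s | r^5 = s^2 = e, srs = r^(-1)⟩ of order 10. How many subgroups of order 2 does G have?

5

|G| = 10 and 2 | 10, so subgroups of order 2 are possible by Lagrange.
The subgroups of order 2 are: {e, r^2s}; {e, r^3s}; {e, r^4s}; {e, rs}; … (5 in all).
So G has 5 subgroups of order 2.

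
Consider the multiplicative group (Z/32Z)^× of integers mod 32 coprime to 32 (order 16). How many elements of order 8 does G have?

8

The elements of order 8 are: 3, 5, 11, 13, 19, 21, 27, 29.
That's 8.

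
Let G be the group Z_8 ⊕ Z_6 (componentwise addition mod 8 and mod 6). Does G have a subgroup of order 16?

16 | 48. A subgroup of order 16 is {(0,0), (0,3), (1,0), (1,3), (2,0), (2,3), (3,0), (3,3), (4,0), (4,3), (5,0), (5,3), (6,0), (6,3), (7,0), (7,3)}.

Yes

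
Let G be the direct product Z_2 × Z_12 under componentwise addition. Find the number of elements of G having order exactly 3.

An element (a,b) has order lcm(ord(a), ord(b)); count pairs with lcm equal to 3.
Enumerating gives 2 such elements.

2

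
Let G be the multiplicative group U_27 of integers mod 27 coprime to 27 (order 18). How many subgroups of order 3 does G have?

1

|G| = 18 and 3 | 18, so subgroups of order 3 are possible by Lagrange.
The subgroups of order 3 are: {1, 10, 19}.
So G has 1 subgroup of order 3.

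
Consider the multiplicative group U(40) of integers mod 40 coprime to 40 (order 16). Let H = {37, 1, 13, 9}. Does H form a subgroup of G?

|H| = 4 divides |G| = 16, consistent with Lagrange.
H contains the identity, every element's inverse is in H, and H is closed under ·: it is a subgroup.
In fact H = ⟨37⟩.

Yes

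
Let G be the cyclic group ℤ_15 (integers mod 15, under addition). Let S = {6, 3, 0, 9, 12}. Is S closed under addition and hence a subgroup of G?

|S| = 5 divides |G| = 15, consistent with Lagrange.
S contains the identity, every element's inverse is in S, and S is closed under +: it is a subgroup.
In fact S = ⟨3⟩.

Yes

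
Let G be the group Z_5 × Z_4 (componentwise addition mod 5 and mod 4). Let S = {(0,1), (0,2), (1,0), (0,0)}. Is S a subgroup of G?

No

(0,1) ∈ S but its inverse (0,3) ∉ S, so S is not a subgroup.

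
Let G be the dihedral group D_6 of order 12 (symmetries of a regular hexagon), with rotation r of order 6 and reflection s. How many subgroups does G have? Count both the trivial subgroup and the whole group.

16

|G| = 12, so by Lagrange every subgroup order divides 12. Divisors: 1, 2, 3, 4, 6, 12.
Subgroups by order — order 1: 1; order 2: 7; order 3: 1; order 4: 3; order 6: 3; order 12: 1.
Total: 1 + 7 + 1 + 3 + 3 + 1 = 16.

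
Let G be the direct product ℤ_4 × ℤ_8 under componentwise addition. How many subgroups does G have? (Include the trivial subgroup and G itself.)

22

|G| = 32, so by Lagrange every subgroup order divides 32. Divisors: 1, 2, 4, 8, 16, 32.
Subgroups by order — order 1: 1; order 2: 3; order 4: 7; order 8: 7; order 16: 3; order 32: 1.
Total: 1 + 3 + 7 + 7 + 3 + 1 = 22.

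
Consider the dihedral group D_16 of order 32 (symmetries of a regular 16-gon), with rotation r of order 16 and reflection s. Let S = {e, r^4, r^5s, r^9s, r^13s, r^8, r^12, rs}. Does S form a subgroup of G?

Yes

|S| = 8 divides |G| = 32, consistent with Lagrange.
S contains the identity, every element's inverse is in S, and S is closed under ·: it is a subgroup.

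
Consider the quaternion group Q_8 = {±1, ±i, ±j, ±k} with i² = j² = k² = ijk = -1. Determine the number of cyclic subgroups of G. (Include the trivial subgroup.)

5

Each element a generates a cyclic subgroup ⟨a⟩; distinct elements may generate the same one (a cyclic group of order d has φ(d) generators).
Cyclic subgroups by order — order 1: 1; order 2: 1; order 4: 3.
Total: 5.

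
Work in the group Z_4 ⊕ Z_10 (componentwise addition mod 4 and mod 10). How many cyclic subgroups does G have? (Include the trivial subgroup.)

A cyclic subgroup of order d is generated by each of its φ(d) elements of order d, so the cyclic subgroups of order d number (#elements of order d)/φ(d).
Cyclic subgroups by order — order 1: 1; order 2: 3; order 4: 2; order 5: 1; order 10: 3; order 20: 2.
Total: 12.

12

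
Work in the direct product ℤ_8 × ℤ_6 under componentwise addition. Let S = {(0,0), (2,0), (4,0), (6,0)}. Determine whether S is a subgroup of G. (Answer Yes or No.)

Yes

|S| = 4 divides |G| = 48, consistent with Lagrange.
S contains the identity, every element's inverse is in S, and S is closed under +: it is a subgroup.
In fact S = ⟨(6,0)⟩.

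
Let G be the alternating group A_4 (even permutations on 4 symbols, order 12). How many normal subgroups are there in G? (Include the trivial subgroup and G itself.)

3

G has 10 subgroups. Checking conjugation-invariance by order — order 1: 1/1 normal; order 2: 0/3 normal; order 3: 0/4 normal; order 4: 1/1 normal; order 12: 1/1 normal.
Total normal subgroups: 3.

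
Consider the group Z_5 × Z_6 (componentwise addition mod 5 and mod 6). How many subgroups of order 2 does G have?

|G| = 30 and 2 | 30, so subgroups of order 2 are possible by Lagrange.
The subgroups of order 2 are: {(0,0), (0,3)}.
So G has 1 subgroup of order 2.

1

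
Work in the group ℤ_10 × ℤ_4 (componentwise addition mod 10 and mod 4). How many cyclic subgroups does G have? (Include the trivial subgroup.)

12

Each element a generates a cyclic subgroup ⟨a⟩; distinct elements may generate the same one (a cyclic group of order d has φ(d) generators).
Cyclic subgroups by order — order 1: 1; order 2: 3; order 4: 2; order 5: 1; order 10: 3; order 20: 2.
Total: 12.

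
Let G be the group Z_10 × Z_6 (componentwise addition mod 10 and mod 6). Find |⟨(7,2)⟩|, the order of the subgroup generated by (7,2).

30

The order of (7,2) in Z_10 × Z_6 is lcm(ord(7) in Z_10, ord(2) in Z_6).
ord(7) = 10 and ord(2) = 3, so |⟨(7,2)⟩| = lcm(10, 3) = 30.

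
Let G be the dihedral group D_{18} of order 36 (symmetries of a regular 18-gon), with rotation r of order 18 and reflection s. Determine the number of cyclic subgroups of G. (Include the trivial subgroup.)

Group the elements of G by the cyclic subgroup they generate; each cyclic subgroup of order d accounts for φ(d) elements.
Cyclic subgroups by order — order 1: 1; order 2: 19; order 3: 1; order 6: 1; order 9: 1; order 18: 1.
Total: 24.

24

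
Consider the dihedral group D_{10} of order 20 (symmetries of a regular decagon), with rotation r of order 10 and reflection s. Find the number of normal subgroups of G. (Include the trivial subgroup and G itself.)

G has 22 subgroups. Checking conjugation-invariance by order — order 1: 1/1 normal; order 2: 1/11 normal; order 4: 0/5 normal; order 5: 1/1 normal; order 10: 3/3 normal; order 20: 1/1 normal.
Total normal subgroups: 7.

7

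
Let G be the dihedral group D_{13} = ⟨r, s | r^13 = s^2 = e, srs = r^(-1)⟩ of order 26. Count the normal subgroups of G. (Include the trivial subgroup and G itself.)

3

G has 16 subgroups. Checking conjugation-invariance by order — order 1: 1/1 normal; order 2: 0/13 normal; order 13: 1/1 normal; order 26: 1/1 normal.
Total normal subgroups: 3.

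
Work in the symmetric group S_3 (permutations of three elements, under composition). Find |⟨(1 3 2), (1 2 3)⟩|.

|⟨(1 3 2)⟩| = 3 and |⟨(1 2 3)⟩| = 3, so |H| is a multiple of lcm(3, 3) = 3 and divides |G| = 6.
Closing under the operation: H = {e, (1 2 3), (1 3 2)}, so |H| = 3.

3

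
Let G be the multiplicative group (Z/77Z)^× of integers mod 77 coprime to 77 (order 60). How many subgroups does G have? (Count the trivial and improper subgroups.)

20

|G| = 60, so by Lagrange every subgroup order divides 60. Divisors: 1, 2, 3, 4, 5, 6, 10, 12, 15, 20, 30, 60.
Subgroups by order — order 1: 1; order 2: 3; order 3: 1; order 4: 1; order 5: 1; order 6: 3; order 10: 3; order 12: 1; order 15: 1; order 20: 1; order 30: 3; order 60: 1.
Total: 1 + 3 + 1 + 1 + 1 + 3 + 3 + 1 + 1 + 1 + 3 + 1 = 20.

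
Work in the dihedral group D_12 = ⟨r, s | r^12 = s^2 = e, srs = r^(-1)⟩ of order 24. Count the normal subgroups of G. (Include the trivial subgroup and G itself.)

G has 34 subgroups. Checking conjugation-invariance by order — order 1: 1/1 normal; order 2: 1/13 normal; order 3: 1/1 normal; order 4: 1/7 normal; order 6: 1/5 normal; order 8: 0/3 normal; order 12: 3/3 normal; order 24: 1/1 normal.
Total normal subgroups: 9.

9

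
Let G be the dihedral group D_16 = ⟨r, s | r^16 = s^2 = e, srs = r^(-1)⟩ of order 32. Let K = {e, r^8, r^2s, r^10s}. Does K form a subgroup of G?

Yes

|K| = 4 divides |G| = 32, consistent with Lagrange.
K contains the identity, every element's inverse is in K, and K is closed under ·: it is a subgroup.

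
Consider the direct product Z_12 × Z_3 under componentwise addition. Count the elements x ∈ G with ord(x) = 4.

An element (a,b) has order lcm(ord(a), ord(b)); count pairs with lcm equal to 4.
Enumerating gives 2 such elements.

2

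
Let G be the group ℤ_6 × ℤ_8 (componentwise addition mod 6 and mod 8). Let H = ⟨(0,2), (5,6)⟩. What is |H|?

24

|⟨(0,2)⟩| = 4 and |⟨(5,6)⟩| = 12, so |H| is a multiple of lcm(4, 12) = 12 and divides |G| = 48.
Closing under the operation: H = {(0,0), (0,2), (0,4), (0,6), (1,0), (1,2), (1,4), (1,6), (2,0), (2,2), (2,4), (2,6), (3,0), (3,2), (3,4), (3,6), (4,0), (4,2), (4,4), (4,6), (5,0), (5,2), (5,4), (5,6)}, so |H| = 24.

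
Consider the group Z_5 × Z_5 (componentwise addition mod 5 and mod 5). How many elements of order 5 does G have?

24

An element (a,b) has order lcm(ord(a), ord(b)); count pairs with lcm equal to 5.
Enumerating gives 24 such elements.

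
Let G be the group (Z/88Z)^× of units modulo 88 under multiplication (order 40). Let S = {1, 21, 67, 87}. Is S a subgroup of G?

Yes

|S| = 4 divides |G| = 40, consistent with Lagrange.
S contains the identity, every element's inverse is in S, and S is closed under ·: it is a subgroup.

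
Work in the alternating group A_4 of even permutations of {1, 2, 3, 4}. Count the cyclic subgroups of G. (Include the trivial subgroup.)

8

Group the elements of G by the cyclic subgroup they generate; each cyclic subgroup of order d accounts for φ(d) elements.
Cyclic subgroups by order — order 1: 1; order 2: 3; order 3: 4.
Total: 8.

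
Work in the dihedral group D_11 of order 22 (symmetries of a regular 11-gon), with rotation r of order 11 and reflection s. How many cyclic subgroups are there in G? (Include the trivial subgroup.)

13

Each element a generates a cyclic subgroup ⟨a⟩; distinct elements may generate the same one (a cyclic group of order d has φ(d) generators).
Cyclic subgroups by order — order 1: 1; order 2: 11; order 11: 1.
Total: 13.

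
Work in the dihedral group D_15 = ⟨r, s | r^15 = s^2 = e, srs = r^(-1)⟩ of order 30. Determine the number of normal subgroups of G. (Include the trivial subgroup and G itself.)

5

G has 28 subgroups. Checking conjugation-invariance by order — order 1: 1/1 normal; order 2: 0/15 normal; order 3: 1/1 normal; order 5: 1/1 normal; order 6: 0/5 normal; order 10: 0/3 normal; order 15: 1/1 normal; order 30: 1/1 normal.
Total normal subgroups: 5.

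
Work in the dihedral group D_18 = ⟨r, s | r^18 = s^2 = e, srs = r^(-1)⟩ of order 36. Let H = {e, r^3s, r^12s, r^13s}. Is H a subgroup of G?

No

Closure fails: r^12s · r^13s = r^17 ∉ H. So H is not a subgroup.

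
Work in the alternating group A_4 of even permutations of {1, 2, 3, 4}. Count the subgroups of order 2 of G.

3

|G| = 12 and 2 | 12, so subgroups of order 2 are possible by Lagrange.
The subgroups of order 2 are: {e, (1 2)(3 4)}; {e, (1 3)(2 4)}; {e, (1 4)(2 3)}.
So G has 3 subgroups of order 2.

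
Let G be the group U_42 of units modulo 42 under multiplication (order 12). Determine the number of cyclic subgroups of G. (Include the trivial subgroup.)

8

A cyclic subgroup of order d is generated by each of its φ(d) elements of order d, so the cyclic subgroups of order d number (#elements of order d)/φ(d).
Cyclic subgroups by order — order 1: 1; order 2: 3; order 3: 1; order 6: 3.
Total: 8.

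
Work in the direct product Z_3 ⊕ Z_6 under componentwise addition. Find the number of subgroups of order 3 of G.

|G| = 18 and 3 | 18, so subgroups of order 3 are possible by Lagrange.
The subgroups of order 3 are: {(0,0), (0,2), (0,4)}; {(0,0), (1,0), (2,0)}; {(0,0), (1,2), (2,4)}; {(0,0), (1,4), (2,2)}.
So G has 4 subgroups of order 3.

4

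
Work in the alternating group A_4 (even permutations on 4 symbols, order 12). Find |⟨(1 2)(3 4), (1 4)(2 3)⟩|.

4

|⟨(1 2)(3 4)⟩| = 2 and |⟨(1 4)(2 3)⟩| = 2, so |H| is a multiple of lcm(2, 2) = 2 and divides |G| = 12.
Closing under the operation: H = {e, (1 2)(3 4), (1 3)(2 4), (1 4)(2 3)}, so |H| = 4.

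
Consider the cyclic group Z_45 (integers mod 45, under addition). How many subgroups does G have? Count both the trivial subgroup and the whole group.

6

Subgroups of the cyclic group Z_45 correspond bijectively to divisors of 45.
Divisors of 45: 1, 3, 5, 9, 15, 45.
So Z_45 has 6 subgroups.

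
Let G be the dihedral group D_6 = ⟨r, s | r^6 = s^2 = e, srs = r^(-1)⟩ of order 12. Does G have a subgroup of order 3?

3 | 12. A subgroup of order 3 is {e, r^2, r^4}.

Yes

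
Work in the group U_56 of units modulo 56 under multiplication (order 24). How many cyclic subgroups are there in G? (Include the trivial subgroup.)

16

Group the elements of G by the cyclic subgroup they generate; each cyclic subgroup of order d accounts for φ(d) elements.
Cyclic subgroups by order — order 1: 1; order 2: 7; order 3: 1; order 6: 7.
Total: 16.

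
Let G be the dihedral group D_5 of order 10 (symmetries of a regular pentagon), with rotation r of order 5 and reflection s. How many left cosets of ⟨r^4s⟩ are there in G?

|⟨r^4s⟩| = 2 and |G| = 10.
By Lagrange, [G : H] = |G|/|H| = 10/2 = 5.

5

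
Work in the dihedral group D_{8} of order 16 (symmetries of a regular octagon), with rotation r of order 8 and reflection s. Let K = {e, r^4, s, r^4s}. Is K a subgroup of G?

Yes

|K| = 4 divides |G| = 16, consistent with Lagrange.
K contains the identity, every element's inverse is in K, and K is closed under ·: it is a subgroup.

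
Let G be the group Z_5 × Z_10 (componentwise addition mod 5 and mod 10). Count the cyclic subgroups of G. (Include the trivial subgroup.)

Group the elements of G by the cyclic subgroup they generate; each cyclic subgroup of order d accounts for φ(d) elements.
Cyclic subgroups by order — order 1: 1; order 2: 1; order 5: 6; order 10: 6.
Total: 14.

14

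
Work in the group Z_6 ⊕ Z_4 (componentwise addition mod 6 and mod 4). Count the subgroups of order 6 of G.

3

|G| = 24 and 6 | 24, so subgroups of order 6 are possible by Lagrange.
The subgroups of order 6 are: {(0,0), (0,2), (2,0), (2,2), (4,0), (4,2)}; {(0,0), (1,0), (2,0), (3,0), (4,0), (5,0)}; {(0,0), (1,2), (2,0), (3,2), (4,0), (5,2)}.
So G has 3 subgroups of order 6.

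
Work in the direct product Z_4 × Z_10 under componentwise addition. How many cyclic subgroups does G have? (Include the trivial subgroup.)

Group the elements of G by the cyclic subgroup they generate; each cyclic subgroup of order d accounts for φ(d) elements.
Cyclic subgroups by order — order 1: 1; order 2: 3; order 4: 2; order 5: 1; order 10: 3; order 20: 2.
Total: 12.

12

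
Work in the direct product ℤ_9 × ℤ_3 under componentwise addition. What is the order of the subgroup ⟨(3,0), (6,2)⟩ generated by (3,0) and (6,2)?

|⟨(3,0)⟩| = 3 and |⟨(6,2)⟩| = 3, so |H| is a multiple of lcm(3, 3) = 3 and divides |G| = 27.
Closing under the operation: H = {(0,0), (0,1), (0,2), (3,0), (3,1), (3,2), (6,0), (6,1), (6,2)}, so |H| = 9.

9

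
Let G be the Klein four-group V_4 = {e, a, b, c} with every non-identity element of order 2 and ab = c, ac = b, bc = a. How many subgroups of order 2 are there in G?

3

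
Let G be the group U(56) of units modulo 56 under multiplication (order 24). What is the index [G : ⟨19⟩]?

|⟨19⟩| = 6 and |G| = 24.
By Lagrange, [G : H] = |G|/|H| = 24/6 = 4.

4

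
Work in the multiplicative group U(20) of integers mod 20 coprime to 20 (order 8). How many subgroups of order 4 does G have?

3

|G| = 8 and 4 | 8, so subgroups of order 4 are possible by Lagrange.
The subgroups of order 4 are: {1, 9, 11, 19}; {1, 9, 13, 17}; {1, 3, 7, 9}.
So G has 3 subgroups of order 4.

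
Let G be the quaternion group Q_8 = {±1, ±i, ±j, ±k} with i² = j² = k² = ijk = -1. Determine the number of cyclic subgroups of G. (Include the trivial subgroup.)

A cyclic subgroup of order d is generated by each of its φ(d) elements of order d, so the cyclic subgroups of order d number (#elements of order d)/φ(d).
Cyclic subgroups by order — order 1: 1; order 2: 1; order 4: 3.
Total: 5.

5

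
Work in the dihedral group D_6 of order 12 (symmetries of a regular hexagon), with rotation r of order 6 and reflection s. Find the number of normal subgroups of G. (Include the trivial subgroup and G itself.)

G has 16 subgroups. Checking conjugation-invariance by order — order 1: 1/1 normal; order 2: 1/7 normal; order 3: 1/1 normal; order 4: 0/3 normal; order 6: 3/3 normal; order 12: 1/1 normal.
Total normal subgroups: 7.

7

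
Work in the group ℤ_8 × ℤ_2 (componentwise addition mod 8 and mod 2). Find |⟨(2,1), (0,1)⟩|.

8

|⟨(2,1)⟩| = 4 and |⟨(0,1)⟩| = 2, so |H| is a multiple of lcm(4, 2) = 4 and divides |G| = 16.
Closing under the operation: H = {(0,0), (0,1), (2,0), (2,1), (4,0), (4,1), (6,0), (6,1)}, so |H| = 8.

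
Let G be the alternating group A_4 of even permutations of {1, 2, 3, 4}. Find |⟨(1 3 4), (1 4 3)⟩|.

|⟨(1 3 4)⟩| = 3 and |⟨(1 4 3)⟩| = 3, so |H| is a multiple of lcm(3, 3) = 3 and divides |G| = 12.
Closing under the operation: H = {e, (1 3 4), (1 4 3)}, so |H| = 3.

3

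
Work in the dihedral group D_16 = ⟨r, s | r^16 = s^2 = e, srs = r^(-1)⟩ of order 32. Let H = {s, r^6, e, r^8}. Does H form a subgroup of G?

r^6 ∈ H but its inverse r^10 ∉ H, so H is not a subgroup.

No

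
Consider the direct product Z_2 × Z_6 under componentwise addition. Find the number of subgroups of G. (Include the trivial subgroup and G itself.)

10

|G| = 12, so by Lagrange every subgroup order divides 12. Divisors: 1, 2, 3, 4, 6, 12.
Subgroups by order — order 1: 1; order 2: 3; order 3: 1; order 4: 1; order 6: 3; order 12: 1.
Total: 1 + 3 + 1 + 1 + 3 + 1 = 10.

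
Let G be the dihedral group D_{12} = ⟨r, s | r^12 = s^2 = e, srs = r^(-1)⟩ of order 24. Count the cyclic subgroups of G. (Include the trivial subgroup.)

18

Each element a generates a cyclic subgroup ⟨a⟩; distinct elements may generate the same one (a cyclic group of order d has φ(d) generators).
Cyclic subgroups by order — order 1: 1; order 2: 13; order 3: 1; order 4: 1; order 6: 1; order 12: 1.
Total: 18.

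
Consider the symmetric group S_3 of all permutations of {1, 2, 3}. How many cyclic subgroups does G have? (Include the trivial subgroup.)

5

Each element a generates a cyclic subgroup ⟨a⟩; distinct elements may generate the same one (a cyclic group of order d has φ(d) generators).
Cyclic subgroups by order — order 1: 1; order 2: 3; order 3: 1.
Total: 5.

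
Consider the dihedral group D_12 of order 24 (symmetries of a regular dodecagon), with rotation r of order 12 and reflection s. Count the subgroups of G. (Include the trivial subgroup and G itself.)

|G| = 24, so by Lagrange every subgroup order divides 24. Divisors: 1, 2, 3, 4, 6, 8, 12, 24.
Subgroups by order — order 1: 1; order 2: 13; order 3: 1; order 4: 7; order 6: 5; order 8: 3; order 12: 3; order 24: 1.
Total: 1 + 13 + 1 + 7 + 5 + 3 + 3 + 1 = 34.

34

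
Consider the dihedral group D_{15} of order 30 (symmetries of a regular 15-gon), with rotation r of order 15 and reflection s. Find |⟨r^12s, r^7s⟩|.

6

|⟨r^12s⟩| = 2 and |⟨r^7s⟩| = 2, so |H| is a multiple of lcm(2, 2) = 2 and divides |G| = 30.
Closing under the operation: H = {e, r^5, r^10, r^2s, r^7s, r^12s}, so |H| = 6.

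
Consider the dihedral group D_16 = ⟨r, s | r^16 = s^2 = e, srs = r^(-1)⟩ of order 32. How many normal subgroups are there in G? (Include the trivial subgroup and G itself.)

G has 36 subgroups. Checking conjugation-invariance by order — order 1: 1/1 normal; order 2: 1/17 normal; order 4: 1/9 normal; order 8: 1/5 normal; order 16: 3/3 normal; order 32: 1/1 normal.
Total normal subgroups: 8.

8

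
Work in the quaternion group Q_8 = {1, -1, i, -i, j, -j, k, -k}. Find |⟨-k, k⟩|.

|⟨-k⟩| = 4 and |⟨k⟩| = 4, so |H| is a multiple of lcm(4, 4) = 4 and divides |G| = 8.
Closing under the operation: H = {1, -1, k, -k}, so |H| = 4.

4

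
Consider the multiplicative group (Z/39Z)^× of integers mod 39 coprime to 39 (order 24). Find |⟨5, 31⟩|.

8

|⟨5⟩| = 4 and |⟨31⟩| = 4, so |H| is a multiple of lcm(4, 4) = 4 and divides |G| = 24.
Closing under the operation: H = {1, 5, 8, 14, 25, 31, 34, 38}, so |H| = 8.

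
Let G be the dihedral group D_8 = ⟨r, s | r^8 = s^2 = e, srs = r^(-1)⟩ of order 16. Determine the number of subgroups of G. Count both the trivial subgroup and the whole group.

19

|G| = 16, so by Lagrange every subgroup order divides 16. Divisors: 1, 2, 4, 8, 16.
Subgroups by order — order 1: 1; order 2: 9; order 4: 5; order 8: 3; order 16: 1.
Total: 1 + 9 + 5 + 3 + 1 = 19.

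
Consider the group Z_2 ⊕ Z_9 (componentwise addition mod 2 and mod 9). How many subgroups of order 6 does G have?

|G| = 18 and 6 | 18, so subgroups of order 6 are possible by Lagrange.
The subgroups of order 6 are: {(0,0), (0,3), (0,6), (1,0), (1,3), (1,6)}.
So G has 1 subgroup of order 6.

1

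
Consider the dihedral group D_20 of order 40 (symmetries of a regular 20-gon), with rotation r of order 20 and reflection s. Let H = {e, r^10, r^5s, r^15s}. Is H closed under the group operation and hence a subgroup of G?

|H| = 4 divides |G| = 40, consistent with Lagrange.
H contains the identity, every element's inverse is in H, and H is closed under ·: it is a subgroup.

Yes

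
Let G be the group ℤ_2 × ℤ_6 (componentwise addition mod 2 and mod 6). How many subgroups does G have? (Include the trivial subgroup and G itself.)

|G| = 12, so by Lagrange every subgroup order divides 12. Divisors: 1, 2, 3, 4, 6, 12.
Subgroups by order — order 1: 1; order 2: 3; order 3: 1; order 4: 1; order 6: 3; order 12: 1.
Total: 1 + 3 + 1 + 1 + 3 + 1 = 10.

10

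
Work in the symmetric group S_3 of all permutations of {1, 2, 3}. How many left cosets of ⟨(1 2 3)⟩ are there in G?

|⟨(1 2 3)⟩| = 3 and |G| = 6.
By Lagrange, [G : H] = |G|/|H| = 6/3 = 2.

2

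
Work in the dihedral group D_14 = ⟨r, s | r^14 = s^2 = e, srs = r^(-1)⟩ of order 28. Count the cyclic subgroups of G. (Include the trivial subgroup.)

A cyclic subgroup of order d is generated by each of its φ(d) elements of order d, so the cyclic subgroups of order d number (#elements of order d)/φ(d).
Cyclic subgroups by order — order 1: 1; order 2: 15; order 7: 1; order 14: 1.
Total: 18.

18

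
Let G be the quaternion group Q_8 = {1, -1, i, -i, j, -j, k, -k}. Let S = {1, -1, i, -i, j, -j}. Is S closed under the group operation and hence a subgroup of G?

|S| = 6 does not divide |G| = 8, so by Lagrange S is not a subgroup.

No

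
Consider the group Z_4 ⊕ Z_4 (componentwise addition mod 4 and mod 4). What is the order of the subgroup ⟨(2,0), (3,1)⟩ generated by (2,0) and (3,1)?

8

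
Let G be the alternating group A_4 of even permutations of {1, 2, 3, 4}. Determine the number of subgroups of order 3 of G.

4

|G| = 12 and 3 | 12, so subgroups of order 3 are possible by Lagrange.
The subgroups of order 3 are: {e, (1 2 3), (1 3 2)}; {e, (1 2 4), (1 4 2)}; {e, (1 3 4), (1 4 3)}; {e, (2 3 4), (2 4 3)}.
So G has 4 subgroups of order 3.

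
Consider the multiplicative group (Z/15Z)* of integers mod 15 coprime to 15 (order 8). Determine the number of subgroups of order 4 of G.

3

|G| = 8 and 4 | 8, so subgroups of order 4 are possible by Lagrange.
The subgroups of order 4 are: {1, 4, 11, 14}; {1, 4, 7, 13}; {1, 2, 4, 8}.
So G has 3 subgroups of order 4.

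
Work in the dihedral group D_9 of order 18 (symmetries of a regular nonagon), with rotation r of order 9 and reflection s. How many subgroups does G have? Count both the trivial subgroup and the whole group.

16

|G| = 18, so by Lagrange every subgroup order divides 18. Divisors: 1, 2, 3, 6, 9, 18.
Subgroups by order — order 1: 1; order 2: 9; order 3: 1; order 6: 3; order 9: 1; order 18: 1.
Total: 1 + 9 + 1 + 3 + 1 + 1 = 16.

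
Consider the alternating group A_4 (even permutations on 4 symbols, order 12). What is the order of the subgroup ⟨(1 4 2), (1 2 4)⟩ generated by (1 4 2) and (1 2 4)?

|⟨(1 4 2)⟩| = 3 and |⟨(1 2 4)⟩| = 3, so |H| is a multiple of lcm(3, 3) = 3 and divides |G| = 12.
Closing under the operation: H = {e, (1 2 4), (1 4 2)}, so |H| = 3.

3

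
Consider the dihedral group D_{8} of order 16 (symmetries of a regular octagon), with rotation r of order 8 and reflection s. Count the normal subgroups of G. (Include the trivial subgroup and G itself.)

G has 19 subgroups. Checking conjugation-invariance by order — order 1: 1/1 normal; order 2: 1/9 normal; order 4: 1/5 normal; order 8: 3/3 normal; order 16: 1/1 normal.
Total normal subgroups: 7.

7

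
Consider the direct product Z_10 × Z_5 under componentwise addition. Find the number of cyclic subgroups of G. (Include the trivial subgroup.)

14

A cyclic subgroup of order d is generated by each of its φ(d) elements of order d, so the cyclic subgroups of order d number (#elements of order d)/φ(d).
Cyclic subgroups by order — order 1: 1; order 2: 1; order 5: 6; order 10: 6.
Total: 14.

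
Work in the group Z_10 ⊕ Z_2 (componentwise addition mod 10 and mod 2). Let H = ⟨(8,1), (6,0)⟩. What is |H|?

|⟨(8,1)⟩| = 10 and |⟨(6,0)⟩| = 5, so |H| is a multiple of lcm(10, 5) = 10 and divides |G| = 20.
Closing under the operation: H = {(0,0), (0,1), (2,0), (2,1), (4,0), (4,1), (6,0), (6,1), (8,0), (8,1)}, so |H| = 10.

10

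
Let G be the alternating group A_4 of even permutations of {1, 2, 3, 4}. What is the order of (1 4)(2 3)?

Computing powers of (1 4)(2 3): the smallest k with ((1 4)(2 3))^k = e is k = 2.

2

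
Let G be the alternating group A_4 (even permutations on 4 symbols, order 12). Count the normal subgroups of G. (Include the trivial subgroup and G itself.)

3

G has 10 subgroups. Checking conjugation-invariance by order — order 1: 1/1 normal; order 2: 0/3 normal; order 3: 0/4 normal; order 4: 1/1 normal; order 12: 1/1 normal.
Total normal subgroups: 3.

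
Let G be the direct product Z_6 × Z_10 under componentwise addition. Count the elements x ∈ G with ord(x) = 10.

An element (a,b) has order lcm(ord(a), ord(b)); count pairs with lcm equal to 10.
Enumerating gives 12 such elements.

12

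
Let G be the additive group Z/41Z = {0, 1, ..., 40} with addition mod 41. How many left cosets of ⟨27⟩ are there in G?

1

|⟨27⟩| = 41 and |G| = 41.
By Lagrange, [G : H] = |G|/|H| = 41/41 = 1.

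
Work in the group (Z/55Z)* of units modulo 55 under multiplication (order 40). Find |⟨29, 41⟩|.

20

|⟨29⟩| = 10 and |⟨41⟩| = 10, so |H| is a multiple of lcm(10, 10) = 10 and divides |G| = 40.
Closing under the operation: H = {1, 4, 6, 9, 14, 16, 19, 21, 24, 26, 29, 31, 34, 36, 39, 41, 46, 49, 51, 54}, so |H| = 20.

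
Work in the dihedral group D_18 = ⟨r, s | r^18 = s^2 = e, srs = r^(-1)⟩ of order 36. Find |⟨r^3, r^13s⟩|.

|⟨r^3⟩| = 6 and |⟨r^13s⟩| = 2, so |H| is a multiple of lcm(6, 2) = 6 and divides |G| = 36.
Closing under the operation: H = {e, r^3, r^6, r^9, r^12, r^15, rs, r^4s, r^7s, r^10s, r^13s, r^16s}, so |H| = 12.

12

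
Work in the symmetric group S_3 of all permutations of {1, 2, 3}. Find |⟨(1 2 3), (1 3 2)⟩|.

|⟨(1 2 3)⟩| = 3 and |⟨(1 3 2)⟩| = 3, so |H| is a multiple of lcm(3, 3) = 3 and divides |G| = 6.
Closing under the operation: H = {e, (1 2 3), (1 3 2)}, so |H| = 3.

3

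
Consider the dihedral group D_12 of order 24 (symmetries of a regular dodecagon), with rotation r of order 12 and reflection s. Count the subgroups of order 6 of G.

|G| = 24 and 6 | 24, so subgroups of order 6 are possible by Lagrange.
The subgroups of order 6 are: {e, r^2, r^4, r^6, r^8, r^10}; {e, r^4, r^8, r^2s, r^6s, r^10s}; {e, r^4, r^8, r^3s, r^7s, r^11s}; {e, r^4, r^8, s, r^4s, r^8s}; … (5 in all).
So G has 5 subgroups of order 6.

5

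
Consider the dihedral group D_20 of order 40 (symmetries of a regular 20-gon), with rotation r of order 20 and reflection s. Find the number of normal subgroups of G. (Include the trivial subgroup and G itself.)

G has 48 subgroups. Checking conjugation-invariance by order — order 1: 1/1 normal; order 2: 1/21 normal; order 4: 1/11 normal; order 5: 1/1 normal; order 8: 0/5 normal; order 10: 1/5 normal; order 20: 3/3 normal; order 40: 1/1 normal.
Total normal subgroups: 9.

9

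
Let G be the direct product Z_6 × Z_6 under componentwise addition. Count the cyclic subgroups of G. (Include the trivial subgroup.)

20

Each element a generates a cyclic subgroup ⟨a⟩; distinct elements may generate the same one (a cyclic group of order d has φ(d) generators).
Cyclic subgroups by order — order 1: 1; order 2: 3; order 3: 4; order 6: 12.
Total: 20.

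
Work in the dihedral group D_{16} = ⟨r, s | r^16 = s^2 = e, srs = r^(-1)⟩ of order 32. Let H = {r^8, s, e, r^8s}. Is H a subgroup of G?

Yes

|H| = 4 divides |G| = 32, consistent with Lagrange.
H contains the identity, every element's inverse is in H, and H is closed under ·: it is a subgroup.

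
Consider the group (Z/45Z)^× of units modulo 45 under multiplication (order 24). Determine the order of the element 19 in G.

2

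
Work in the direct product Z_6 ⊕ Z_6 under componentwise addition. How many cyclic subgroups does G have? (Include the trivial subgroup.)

20

Group the elements of G by the cyclic subgroup they generate; each cyclic subgroup of order d accounts for φ(d) elements.
Cyclic subgroups by order — order 1: 1; order 2: 3; order 3: 4; order 6: 12.
Total: 20.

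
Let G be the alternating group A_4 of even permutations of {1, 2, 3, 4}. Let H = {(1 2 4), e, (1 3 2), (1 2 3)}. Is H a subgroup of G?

(1 2 4) ∈ H but its inverse (1 4 2) ∉ H, so H is not a subgroup.

No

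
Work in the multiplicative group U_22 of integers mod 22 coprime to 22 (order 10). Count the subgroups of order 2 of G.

1

|G| = 10 and 2 | 10, so subgroups of order 2 are possible by Lagrange.
The subgroups of order 2 are: {1, 21}.
So G has 1 subgroup of order 2.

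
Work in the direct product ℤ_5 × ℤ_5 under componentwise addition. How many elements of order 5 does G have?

24

An element (a,b) has order lcm(ord(a), ord(b)); count pairs with lcm equal to 5.
Enumerating gives 24 such elements.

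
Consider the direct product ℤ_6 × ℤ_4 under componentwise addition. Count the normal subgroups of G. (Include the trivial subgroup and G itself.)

16

G is abelian, so every subgroup is normal.
G has 16 subgroups in total, hence 16 normal subgroups.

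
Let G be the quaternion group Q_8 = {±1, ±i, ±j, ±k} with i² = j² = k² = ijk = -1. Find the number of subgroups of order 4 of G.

3

|G| = 8 and 4 | 8, so subgroups of order 4 are possible by Lagrange.
The subgroups of order 4 are: {1, -1, i, -i}; {1, -1, j, -j}; {1, -1, k, -k}.
So G has 3 subgroups of order 4.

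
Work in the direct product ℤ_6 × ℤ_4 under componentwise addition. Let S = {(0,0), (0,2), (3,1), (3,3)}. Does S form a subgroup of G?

Yes

|S| = 4 divides |G| = 24, consistent with Lagrange.
S contains the identity, every element's inverse is in S, and S is closed under +: it is a subgroup.
In fact S = ⟨(3,1)⟩.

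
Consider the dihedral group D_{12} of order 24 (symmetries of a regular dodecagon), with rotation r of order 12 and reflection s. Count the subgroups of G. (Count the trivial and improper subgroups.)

34

|G| = 24, so by Lagrange every subgroup order divides 24. Divisors: 1, 2, 3, 4, 6, 8, 12, 24.
Subgroups by order — order 1: 1; order 2: 13; order 3: 1; order 4: 7; order 6: 5; order 8: 3; order 12: 3; order 24: 1.
Total: 1 + 13 + 1 + 7 + 5 + 3 + 3 + 1 = 34.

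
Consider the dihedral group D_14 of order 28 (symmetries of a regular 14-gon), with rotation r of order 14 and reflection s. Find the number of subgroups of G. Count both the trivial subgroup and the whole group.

28

|G| = 28, so by Lagrange every subgroup order divides 28. Divisors: 1, 2, 4, 7, 14, 28.
Subgroups by order — order 1: 1; order 2: 15; order 4: 7; order 7: 1; order 14: 3; order 28: 1.
Total: 1 + 15 + 7 + 1 + 3 + 1 = 28.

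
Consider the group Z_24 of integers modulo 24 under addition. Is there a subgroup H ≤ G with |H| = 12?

12 | 24. A subgroup of order 12 is {0, 2, 4, 6, 8, 10, 12, 14, 16, 18, 20, 22}.

Yes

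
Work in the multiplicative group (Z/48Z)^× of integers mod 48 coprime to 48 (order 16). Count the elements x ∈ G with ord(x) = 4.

8

The elements of order 4 are: 5, 11, 13, 19, 29, 35, 37, 43.
That's 8.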